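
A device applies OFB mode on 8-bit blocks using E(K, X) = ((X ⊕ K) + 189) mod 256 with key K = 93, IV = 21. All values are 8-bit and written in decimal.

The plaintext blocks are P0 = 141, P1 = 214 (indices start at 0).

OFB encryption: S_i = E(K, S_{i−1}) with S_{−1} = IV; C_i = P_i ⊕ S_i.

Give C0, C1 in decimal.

C0 = 136, C1 = 195

C0: S = E(K, 21) = 5; 141 ⊕ 5 = 136.
C1: S = E(K, 5) = 21; 214 ⊕ 21 = 195.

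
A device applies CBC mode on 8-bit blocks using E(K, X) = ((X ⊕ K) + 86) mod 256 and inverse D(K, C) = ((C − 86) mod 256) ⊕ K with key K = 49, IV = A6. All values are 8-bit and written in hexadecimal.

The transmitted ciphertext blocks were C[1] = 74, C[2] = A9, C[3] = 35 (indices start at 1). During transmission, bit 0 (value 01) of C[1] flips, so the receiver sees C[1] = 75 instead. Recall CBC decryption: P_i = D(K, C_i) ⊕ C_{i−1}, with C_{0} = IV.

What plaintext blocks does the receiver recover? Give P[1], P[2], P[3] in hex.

Only C[1] changed, to 75. In CBC, a change in C_i garbles P_i and flips the same bit in P_{i+1}. Decrypting the received ciphertext:
P[1]: D(K, 75) = A6; A6 ⊕ A6 = 00.
P[2]: D(K, A9) = 6A; 6A ⊕ 75 = 1F.
P[3]: D(K, 35) = E6; E6 ⊕ A9 = 4F.
Blocks that differ from the original plaintext: P[1], P[2].

P[1] = 00, P[2] = 1F, P[3] = 4F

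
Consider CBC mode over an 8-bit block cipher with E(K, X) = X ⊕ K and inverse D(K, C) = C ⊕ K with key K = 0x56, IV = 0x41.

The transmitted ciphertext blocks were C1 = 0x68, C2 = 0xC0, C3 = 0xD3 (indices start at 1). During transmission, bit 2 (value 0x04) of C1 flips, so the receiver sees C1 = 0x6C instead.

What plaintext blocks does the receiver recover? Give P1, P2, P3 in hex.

P1 = 0x7B, P2 = 0xFA, P3 = 0x45

CBC decryption: P_i = D(K, C_i) ⊕ C_{i−1}, with C_{0} = IV.
Only C1 changed, to 0x6C. In CBC, a change in C_i garbles P_i and flips the same bit in P_{i+1}. Decrypting the received ciphertext:
P1: D(K, 0x6C) = 0x3A; 0x3A ⊕ 0x41 = 0x7B.
P2: D(K, 0xC0) = 0x96; 0x96 ⊕ 0x6C = 0xFA.
P3: D(K, 0xD3) = 0x85; 0x85 ⊕ 0xC0 = 0x45.
Blocks that differ from the original plaintext: P1, P2.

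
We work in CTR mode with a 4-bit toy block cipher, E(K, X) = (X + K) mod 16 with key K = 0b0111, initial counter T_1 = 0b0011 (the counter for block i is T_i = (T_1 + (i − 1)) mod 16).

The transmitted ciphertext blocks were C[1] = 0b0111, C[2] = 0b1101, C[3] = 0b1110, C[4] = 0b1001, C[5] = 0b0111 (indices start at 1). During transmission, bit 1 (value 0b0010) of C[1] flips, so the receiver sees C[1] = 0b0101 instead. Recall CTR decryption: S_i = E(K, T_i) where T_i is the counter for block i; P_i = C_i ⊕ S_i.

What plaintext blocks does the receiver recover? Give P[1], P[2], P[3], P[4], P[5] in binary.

Only C[1] changed, to 0b0101. In CTR, a change in C_i flips the same bit in P_i only; the keystream is unaffected. Decrypting the received ciphertext:
P[1]: T = 0b0011, S = E(K, T) = 0b1010; 0b0101 ⊕ 0b1010 = 0b1111.
P[2]: T = 0b0100, S = E(K, T) = 0b1011; 0b1101 ⊕ 0b1011 = 0b0110.
P[3]: T = 0b0101, S = E(K, T) = 0b1100; 0b1110 ⊕ 0b1100 = 0b0010.
P[4]: T = 0b0110, S = E(K, T) = 0b1101; 0b1001 ⊕ 0b1101 = 0b0100.
P[5]: T = 0b0111, S = E(K, T) = 0b1110; 0b0111 ⊕ 0b1110 = 0b1001.
Blocks that differ from the original plaintext: P[1].

P[1] = 0b1111, P[2] = 0b0110, P[3] = 0b0010, P[4] = 0b0100, P[5] = 0b1001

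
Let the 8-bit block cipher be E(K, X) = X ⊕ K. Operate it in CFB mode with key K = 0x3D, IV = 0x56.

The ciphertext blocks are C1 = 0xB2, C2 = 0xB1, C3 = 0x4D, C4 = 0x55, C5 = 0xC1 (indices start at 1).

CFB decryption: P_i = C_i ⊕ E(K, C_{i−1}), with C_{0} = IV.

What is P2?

P2: E(K, 0xB2) = 0x8F; 0xB1 ⊕ 0x8F = 0x3E.

P2 = 0x3E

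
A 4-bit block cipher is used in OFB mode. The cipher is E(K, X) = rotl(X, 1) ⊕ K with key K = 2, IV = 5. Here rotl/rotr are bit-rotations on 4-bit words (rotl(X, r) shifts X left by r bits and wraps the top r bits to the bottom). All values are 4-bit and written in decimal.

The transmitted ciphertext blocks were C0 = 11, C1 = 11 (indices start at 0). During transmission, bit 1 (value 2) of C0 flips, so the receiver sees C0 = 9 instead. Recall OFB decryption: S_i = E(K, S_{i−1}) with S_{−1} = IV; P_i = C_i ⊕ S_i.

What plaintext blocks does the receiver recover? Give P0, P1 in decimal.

Only C0 changed, to 9. In OFB, a change in C_i flips the same bit in P_i only; the keystream is unaffected. Decrypting the received ciphertext:
P0: S = E(K, 5) = 8; 9 ⊕ 8 = 1.
P1: S = E(K, 8) = 3; 11 ⊕ 3 = 8.
Blocks that differ from the original plaintext: P0.

P0 = 1, P1 = 8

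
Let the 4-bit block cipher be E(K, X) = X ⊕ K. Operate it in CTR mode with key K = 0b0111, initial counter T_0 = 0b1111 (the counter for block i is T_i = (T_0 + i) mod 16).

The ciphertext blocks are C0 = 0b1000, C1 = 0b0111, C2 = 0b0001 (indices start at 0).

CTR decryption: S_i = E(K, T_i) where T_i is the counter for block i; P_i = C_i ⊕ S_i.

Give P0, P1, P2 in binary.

P0: T = 0b1111, S = E(K, T) = 0b1000; 0b1000 ⊕ 0b1000 = 0b0000.
P1: T = 0b0000, S = E(K, T) = 0b0111; 0b0111 ⊕ 0b0111 = 0b0000.
P2: T = 0b0001, S = E(K, T) = 0b0110; 0b0001 ⊕ 0b0110 = 0b0111.

P0 = 0b0000, P1 = 0b0000, P2 = 0b0111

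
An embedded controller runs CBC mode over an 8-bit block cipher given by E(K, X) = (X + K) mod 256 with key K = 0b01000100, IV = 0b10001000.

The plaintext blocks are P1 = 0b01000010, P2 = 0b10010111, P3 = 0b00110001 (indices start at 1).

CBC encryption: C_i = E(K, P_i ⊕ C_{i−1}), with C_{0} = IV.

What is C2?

C2 = 0b11011101

C1: P1 ⊕ 0b10001000 = 0b11001010; E(K, 0b11001010) = 0b00001110.
C2: P2 ⊕ 0b00001110 = 0b10011001; E(K, 0b10011001) = 0b11011101.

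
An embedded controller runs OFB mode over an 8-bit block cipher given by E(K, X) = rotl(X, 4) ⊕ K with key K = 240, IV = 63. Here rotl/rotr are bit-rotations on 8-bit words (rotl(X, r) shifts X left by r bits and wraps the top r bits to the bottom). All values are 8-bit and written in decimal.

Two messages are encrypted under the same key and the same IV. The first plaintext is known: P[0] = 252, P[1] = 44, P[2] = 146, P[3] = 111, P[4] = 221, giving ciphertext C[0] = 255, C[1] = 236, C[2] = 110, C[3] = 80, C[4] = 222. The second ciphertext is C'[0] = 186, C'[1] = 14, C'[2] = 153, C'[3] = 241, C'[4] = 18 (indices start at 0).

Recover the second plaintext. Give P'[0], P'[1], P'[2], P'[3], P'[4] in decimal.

P'[0] = 185, P'[1] = 206, P'[2] = 101, P'[3] = 206, P'[4] = 17

In OFB with a reused IV, both messages share the same keystream S_i, so C_i ⊕ C'_i = P_i ⊕ P'_i and thus P'_i = P_i ⊕ C_i ⊕ C'_i.
P'[0]: 252 ⊕ 255 ⊕ 186 = 185.
P'[1]: 44 ⊕ 236 ⊕ 14 = 206.
P'[2]: 146 ⊕ 110 ⊕ 153 = 101.
P'[3]: 111 ⊕ 80 ⊕ 241 = 206.
P'[4]: 221 ⊕ 222 ⊕ 18 = 17.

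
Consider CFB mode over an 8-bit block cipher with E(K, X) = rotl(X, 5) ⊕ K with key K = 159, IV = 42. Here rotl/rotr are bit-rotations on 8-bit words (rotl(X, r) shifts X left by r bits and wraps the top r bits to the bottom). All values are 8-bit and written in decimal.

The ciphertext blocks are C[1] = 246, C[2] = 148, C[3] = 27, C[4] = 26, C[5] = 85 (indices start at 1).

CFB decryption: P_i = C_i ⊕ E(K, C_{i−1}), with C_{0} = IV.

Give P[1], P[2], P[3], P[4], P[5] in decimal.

P[1]: E(K, 42) = 218; 246 ⊕ 218 = 44.
P[2]: E(K, 246) = 65; 148 ⊕ 65 = 213.
P[3]: E(K, 148) = 13; 27 ⊕ 13 = 22.
P[4]: E(K, 27) = 252; 26 ⊕ 252 = 230.
P[5]: E(K, 26) = 220; 85 ⊕ 220 = 137.

P[1] = 44, P[2] = 213, P[3] = 22, P[4] = 230, P[5] = 137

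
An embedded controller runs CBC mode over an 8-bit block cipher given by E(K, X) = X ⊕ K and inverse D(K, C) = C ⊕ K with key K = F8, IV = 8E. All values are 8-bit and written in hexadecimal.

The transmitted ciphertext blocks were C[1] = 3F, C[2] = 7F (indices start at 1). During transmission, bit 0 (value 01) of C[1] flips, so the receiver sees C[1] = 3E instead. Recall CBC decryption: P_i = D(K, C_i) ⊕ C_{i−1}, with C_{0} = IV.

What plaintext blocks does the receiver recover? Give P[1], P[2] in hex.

P[1] = 48, P[2] = B9

Only C[1] changed, to 3E. In CBC, a change in C_i garbles P_i and flips the same bit in P_{i+1}. Decrypting the received ciphertext:
P[1]: D(K, 3E) = C6; C6 ⊕ 8E = 48.
P[2]: D(K, 7F) = 87; 87 ⊕ 3E = B9.
Blocks that differ from the original plaintext: P[1], P[2].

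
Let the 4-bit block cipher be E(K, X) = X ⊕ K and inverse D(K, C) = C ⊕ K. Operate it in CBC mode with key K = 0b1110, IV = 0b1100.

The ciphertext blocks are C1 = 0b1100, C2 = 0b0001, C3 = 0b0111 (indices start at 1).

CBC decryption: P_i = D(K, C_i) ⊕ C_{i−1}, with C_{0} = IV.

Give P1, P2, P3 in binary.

P1: D(K, 0b1100) = 0b0010; 0b0010 ⊕ 0b1100 = 0b1110.
P2: D(K, 0b0001) = 0b1111; 0b1111 ⊕ 0b1100 = 0b0011.
P3: D(K, 0b0111) = 0b1001; 0b1001 ⊕ 0b0001 = 0b1000.

P1 = 0b1110, P2 = 0b0011, P3 = 0b1000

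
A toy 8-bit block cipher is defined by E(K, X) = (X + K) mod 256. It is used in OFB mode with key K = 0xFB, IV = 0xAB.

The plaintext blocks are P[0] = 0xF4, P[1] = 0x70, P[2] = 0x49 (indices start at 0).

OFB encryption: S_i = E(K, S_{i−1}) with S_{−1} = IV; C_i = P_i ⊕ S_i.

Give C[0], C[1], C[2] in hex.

C[0] = 0x52, C[1] = 0xD1, C[2] = 0xD5

C[0]: S = E(K, 0xAB) = 0xA6; 0xF4 ⊕ 0xA6 = 0x52.
C[1]: S = E(K, 0xA6) = 0xA1; 0x70 ⊕ 0xA1 = 0xD1.
C[2]: S = E(K, 0xA1) = 0x9C; 0x49 ⊕ 0x9C = 0xD5.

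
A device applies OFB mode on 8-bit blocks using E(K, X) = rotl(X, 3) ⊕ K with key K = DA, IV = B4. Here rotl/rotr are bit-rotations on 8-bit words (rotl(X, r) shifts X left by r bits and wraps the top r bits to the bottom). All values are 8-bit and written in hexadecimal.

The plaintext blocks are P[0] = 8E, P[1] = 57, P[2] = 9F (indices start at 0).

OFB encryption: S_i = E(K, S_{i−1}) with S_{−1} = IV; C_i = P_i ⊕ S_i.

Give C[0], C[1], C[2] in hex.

C[0] = F1, C[1] = 76, C[2] = 4C

C[0]: S = E(K, B4) = 7F; 8E ⊕ 7F = F1.
C[1]: S = E(K, 7F) = 21; 57 ⊕ 21 = 76.
C[2]: S = E(K, 21) = D3; 9F ⊕ D3 = 4C.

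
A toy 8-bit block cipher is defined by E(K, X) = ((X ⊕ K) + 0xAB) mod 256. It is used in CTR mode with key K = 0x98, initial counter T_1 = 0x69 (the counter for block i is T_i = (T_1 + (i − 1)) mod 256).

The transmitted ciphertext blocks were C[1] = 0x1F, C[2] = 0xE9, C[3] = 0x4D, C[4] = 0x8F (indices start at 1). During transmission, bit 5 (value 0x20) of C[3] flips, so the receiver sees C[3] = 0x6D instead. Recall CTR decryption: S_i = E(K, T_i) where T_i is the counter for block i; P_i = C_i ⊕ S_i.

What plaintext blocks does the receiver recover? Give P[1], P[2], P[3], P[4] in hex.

P[1] = 0x83, P[2] = 0x74, P[3] = 0xF3, P[4] = 0x10

Only C[3] changed, to 0x6D. In CTR, a change in C_i flips the same bit in P_i only; the keystream is unaffected. Decrypting the received ciphertext:
P[1]: T = 0x69, S = E(K, T) = 0x9C; 0x1F ⊕ 0x9C = 0x83.
P[2]: T = 0x6A, S = E(K, T) = 0x9D; 0xE9 ⊕ 0x9D = 0x74.
P[3]: T = 0x6B, S = E(K, T) = 0x9E; 0x6D ⊕ 0x9E = 0xF3.
P[4]: T = 0x6C, S = E(K, T) = 0x9F; 0x8F ⊕ 0x9F = 0x10.
Blocks that differ from the original plaintext: P[3].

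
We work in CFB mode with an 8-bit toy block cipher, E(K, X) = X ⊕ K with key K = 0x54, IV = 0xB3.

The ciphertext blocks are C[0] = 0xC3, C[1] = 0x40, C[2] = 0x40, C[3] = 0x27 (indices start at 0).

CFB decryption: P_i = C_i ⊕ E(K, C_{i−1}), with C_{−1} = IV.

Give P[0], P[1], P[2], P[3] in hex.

P[0] = 0x24, P[1] = 0xD7, P[2] = 0x54, P[3] = 0x33

P[0]: E(K, 0xB3) = 0xE7; 0xC3 ⊕ 0xE7 = 0x24.
P[1]: E(K, 0xC3) = 0x97; 0x40 ⊕ 0x97 = 0xD7.
P[2]: E(K, 0x40) = 0x14; 0x40 ⊕ 0x14 = 0x54.
P[3]: E(K, 0x40) = 0x14; 0x27 ⊕ 0x14 = 0x33.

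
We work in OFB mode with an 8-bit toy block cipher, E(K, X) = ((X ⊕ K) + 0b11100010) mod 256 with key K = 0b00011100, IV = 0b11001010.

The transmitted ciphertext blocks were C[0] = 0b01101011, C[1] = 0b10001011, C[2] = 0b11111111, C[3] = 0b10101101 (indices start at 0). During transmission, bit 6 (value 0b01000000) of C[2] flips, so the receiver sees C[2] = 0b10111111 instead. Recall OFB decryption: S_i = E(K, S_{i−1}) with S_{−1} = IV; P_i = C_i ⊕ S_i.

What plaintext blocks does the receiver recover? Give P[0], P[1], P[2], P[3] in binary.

P[0] = 0b11010011, P[1] = 0b00001101, P[2] = 0b11000011, P[3] = 0b11101111

Only C[2] changed, to 0b10111111. In OFB, a change in C_i flips the same bit in P_i only; the keystream is unaffected. Decrypting the received ciphertext:
P[0]: S = E(K, 0b11001010) = 0b10111000; 0b01101011 ⊕ 0b10111000 = 0b11010011.
P[1]: S = E(K, 0b10111000) = 0b10000110; 0b10001011 ⊕ 0b10000110 = 0b00001101.
P[2]: S = E(K, 0b10000110) = 0b01111100; 0b10111111 ⊕ 0b01111100 = 0b11000011.
P[3]: S = E(K, 0b01111100) = 0b01000010; 0b10101101 ⊕ 0b01000010 = 0b11101111.
Blocks that differ from the original plaintext: P[2].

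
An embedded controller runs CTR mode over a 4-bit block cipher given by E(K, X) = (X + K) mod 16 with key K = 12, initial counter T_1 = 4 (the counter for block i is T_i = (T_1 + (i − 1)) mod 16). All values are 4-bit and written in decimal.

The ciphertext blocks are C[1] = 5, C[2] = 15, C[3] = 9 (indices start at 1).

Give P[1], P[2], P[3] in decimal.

CTR decryption: S_i = E(K, T_i) where T_i is the counter for block i; P_i = C_i ⊕ S_i.
P[1]: T = 4, S = E(K, T) = 0; 5 ⊕ 0 = 5.
P[2]: T = 5, S = E(K, T) = 1; 15 ⊕ 1 = 14.
P[3]: T = 6, S = E(K, T) = 2; 9 ⊕ 2 = 11.

P[1] = 5, P[2] = 14, P[3] = 11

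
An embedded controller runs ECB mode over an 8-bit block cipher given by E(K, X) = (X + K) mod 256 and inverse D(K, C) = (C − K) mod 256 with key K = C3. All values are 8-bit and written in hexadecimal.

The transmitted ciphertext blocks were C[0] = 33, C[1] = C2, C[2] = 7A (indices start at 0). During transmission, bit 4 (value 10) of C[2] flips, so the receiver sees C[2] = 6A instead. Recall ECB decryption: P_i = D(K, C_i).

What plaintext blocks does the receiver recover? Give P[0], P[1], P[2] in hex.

Only C[2] changed, to 6A. In ECB, a change in C_i affects only P_i. Decrypting the received ciphertext:
P[0]: D(K, 33) = 70.
P[1]: D(K, C2) = FF.
P[2]: D(K, 6A) = A7.
Blocks that differ from the original plaintext: P[2].

P[0] = 70, P[1] = FF, P[2] = A7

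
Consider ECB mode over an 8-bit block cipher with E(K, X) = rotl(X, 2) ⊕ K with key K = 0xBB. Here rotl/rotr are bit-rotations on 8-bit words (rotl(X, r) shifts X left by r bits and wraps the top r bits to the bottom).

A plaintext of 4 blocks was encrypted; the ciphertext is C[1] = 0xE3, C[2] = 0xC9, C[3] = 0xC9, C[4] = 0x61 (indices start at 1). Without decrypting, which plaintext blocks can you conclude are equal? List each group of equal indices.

ECB encrypts each block independently with the same key, so equal ciphertext blocks imply equal plaintext blocks.
C[2] = C[3] = 0xC9, so P[2] = P[3].

P[2] = P[3]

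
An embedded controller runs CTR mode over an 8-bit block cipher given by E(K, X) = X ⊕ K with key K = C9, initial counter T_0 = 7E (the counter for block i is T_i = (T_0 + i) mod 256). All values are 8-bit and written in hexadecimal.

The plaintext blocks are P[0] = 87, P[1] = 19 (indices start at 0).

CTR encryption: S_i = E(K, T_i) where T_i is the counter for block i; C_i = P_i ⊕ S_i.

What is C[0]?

C[0] = 30

C[0]: T = 7E, S = E(K, T) = B7; 87 ⊕ B7 = 30.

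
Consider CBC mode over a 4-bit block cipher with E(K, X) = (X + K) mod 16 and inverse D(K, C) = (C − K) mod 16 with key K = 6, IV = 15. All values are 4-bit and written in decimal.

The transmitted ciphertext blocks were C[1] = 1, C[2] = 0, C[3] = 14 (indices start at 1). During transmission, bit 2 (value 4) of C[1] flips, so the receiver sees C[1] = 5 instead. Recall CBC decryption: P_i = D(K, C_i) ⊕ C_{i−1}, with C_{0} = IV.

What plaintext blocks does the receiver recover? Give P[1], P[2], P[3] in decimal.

P[1] = 0, P[2] = 15, P[3] = 8

Only C[1] changed, to 5. In CBC, a change in C_i garbles P_i and flips the same bit in P_{i+1}. Decrypting the received ciphertext:
P[1]: D(K, 5) = 15; 15 ⊕ 15 = 0.
P[2]: D(K, 0) = 10; 10 ⊕ 5 = 15.
P[3]: D(K, 14) = 8; 8 ⊕ 0 = 8.
Blocks that differ from the original plaintext: P[1], P[2].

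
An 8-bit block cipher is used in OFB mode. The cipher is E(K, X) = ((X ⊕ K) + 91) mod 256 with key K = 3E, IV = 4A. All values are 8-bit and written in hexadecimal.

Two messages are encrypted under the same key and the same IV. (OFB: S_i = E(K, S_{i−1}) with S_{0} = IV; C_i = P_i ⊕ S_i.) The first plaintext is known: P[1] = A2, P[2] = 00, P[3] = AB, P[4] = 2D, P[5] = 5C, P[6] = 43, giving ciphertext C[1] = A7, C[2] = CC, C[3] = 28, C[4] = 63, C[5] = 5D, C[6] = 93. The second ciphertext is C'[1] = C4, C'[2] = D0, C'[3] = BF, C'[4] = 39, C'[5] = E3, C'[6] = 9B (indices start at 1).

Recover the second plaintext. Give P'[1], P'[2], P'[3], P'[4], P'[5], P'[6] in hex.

P'[1] = C1, P'[2] = 1C, P'[3] = 3C, P'[4] = 77, P'[5] = E2, P'[6] = 4B

In OFB with a reused IV, both messages share the same keystream S_i, so C_i ⊕ C'_i = P_i ⊕ P'_i and thus P'_i = P_i ⊕ C_i ⊕ C'_i.
P'[1]: A2 ⊕ A7 ⊕ C4 = C1.
P'[2]: 00 ⊕ CC ⊕ D0 = 1C.
P'[3]: AB ⊕ 28 ⊕ BF = 3C.
P'[4]: 2D ⊕ 63 ⊕ 39 = 77.
P'[5]: 5C ⊕ 5D ⊕ E3 = E2.
P'[6]: 43 ⊕ 93 ⊕ 9B = 4B.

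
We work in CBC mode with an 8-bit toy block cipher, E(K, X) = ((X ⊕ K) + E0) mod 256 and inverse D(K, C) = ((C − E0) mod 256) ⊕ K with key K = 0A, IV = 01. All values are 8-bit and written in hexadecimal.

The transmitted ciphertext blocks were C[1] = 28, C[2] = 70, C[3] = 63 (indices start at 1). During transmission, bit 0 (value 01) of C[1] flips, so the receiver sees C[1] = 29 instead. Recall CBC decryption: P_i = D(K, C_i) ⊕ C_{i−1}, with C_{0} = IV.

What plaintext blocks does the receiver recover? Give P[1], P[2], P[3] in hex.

Only C[1] changed, to 29. In CBC, a change in C_i garbles P_i and flips the same bit in P_{i+1}. Decrypting the received ciphertext:
P[1]: D(K, 29) = 43; 43 ⊕ 01 = 42.
P[2]: D(K, 70) = 9A; 9A ⊕ 29 = B3.
P[3]: D(K, 63) = 89; 89 ⊕ 70 = F9.
Blocks that differ from the original plaintext: P[1], P[2].

P[1] = 42, P[2] = B3, P[3] = F9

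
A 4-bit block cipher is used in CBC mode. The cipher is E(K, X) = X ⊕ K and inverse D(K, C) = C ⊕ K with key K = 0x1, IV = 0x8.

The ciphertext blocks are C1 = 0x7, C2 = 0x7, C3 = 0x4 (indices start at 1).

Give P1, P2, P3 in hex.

P1 = 0xE, P2 = 0x1, P3 = 0x2

CBC decryption: P_i = D(K, C_i) ⊕ C_{i−1}, with C_{0} = IV.
P1: D(K, 0x7) = 0x6; 0x6 ⊕ 0x8 = 0xE.
P2: D(K, 0x7) = 0x6; 0x6 ⊕ 0x7 = 0x1.
P3: D(K, 0x4) = 0x5; 0x5 ⊕ 0x7 = 0x2.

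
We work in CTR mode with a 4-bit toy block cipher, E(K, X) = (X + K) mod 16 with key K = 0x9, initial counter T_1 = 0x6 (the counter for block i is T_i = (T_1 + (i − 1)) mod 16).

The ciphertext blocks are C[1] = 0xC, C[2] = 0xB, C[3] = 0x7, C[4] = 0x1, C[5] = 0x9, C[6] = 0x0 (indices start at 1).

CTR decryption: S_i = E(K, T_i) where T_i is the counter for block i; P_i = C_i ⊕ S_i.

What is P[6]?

P[6]: T = 0xB, S = E(K, T) = 0x4; 0x0 ⊕ 0x4 = 0x4.

P[6] = 0x4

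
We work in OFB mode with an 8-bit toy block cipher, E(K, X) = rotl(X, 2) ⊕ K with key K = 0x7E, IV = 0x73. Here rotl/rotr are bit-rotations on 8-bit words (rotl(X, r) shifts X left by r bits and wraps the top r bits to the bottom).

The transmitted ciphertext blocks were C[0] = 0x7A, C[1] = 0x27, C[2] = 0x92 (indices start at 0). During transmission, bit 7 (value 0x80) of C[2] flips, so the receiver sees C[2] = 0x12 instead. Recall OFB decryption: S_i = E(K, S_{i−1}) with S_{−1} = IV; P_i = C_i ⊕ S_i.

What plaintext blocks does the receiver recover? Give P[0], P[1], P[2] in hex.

Only C[2] changed, to 0x12. In OFB, a change in C_i flips the same bit in P_i only; the keystream is unaffected. Decrypting the received ciphertext:
P[0]: S = E(K, 0x73) = 0xB3; 0x7A ⊕ 0xB3 = 0xC9.
P[1]: S = E(K, 0xB3) = 0xB0; 0x27 ⊕ 0xB0 = 0x97.
P[2]: S = E(K, 0xB0) = 0xBC; 0x12 ⊕ 0xBC = 0xAE.
Blocks that differ from the original plaintext: P[2].

P[0] = 0xC9, P[1] = 0x97, P[2] = 0xAE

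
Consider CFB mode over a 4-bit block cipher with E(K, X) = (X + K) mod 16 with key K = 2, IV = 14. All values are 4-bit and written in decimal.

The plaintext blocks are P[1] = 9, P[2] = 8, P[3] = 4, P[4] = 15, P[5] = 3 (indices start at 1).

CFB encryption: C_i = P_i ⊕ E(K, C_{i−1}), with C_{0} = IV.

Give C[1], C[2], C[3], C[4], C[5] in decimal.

C[1]: E(K, 14) = 0; 9 ⊕ 0 = 9.
C[2]: E(K, 9) = 11; 8 ⊕ 11 = 3.
C[3]: E(K, 3) = 5; 4 ⊕ 5 = 1.
C[4]: E(K, 1) = 3; 15 ⊕ 3 = 12.
C[5]: E(K, 12) = 14; 3 ⊕ 14 = 13.

C[1] = 9, C[2] = 3, C[3] = 1, C[4] = 12, C[5] = 13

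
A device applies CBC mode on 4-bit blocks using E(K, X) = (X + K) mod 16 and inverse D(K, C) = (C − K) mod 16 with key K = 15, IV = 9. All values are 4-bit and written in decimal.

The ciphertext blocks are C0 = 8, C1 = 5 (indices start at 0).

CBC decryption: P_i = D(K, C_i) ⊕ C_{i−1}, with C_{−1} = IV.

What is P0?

P0 = 0

P0: D(K, 8) = 9; 9 ⊕ 9 = 0.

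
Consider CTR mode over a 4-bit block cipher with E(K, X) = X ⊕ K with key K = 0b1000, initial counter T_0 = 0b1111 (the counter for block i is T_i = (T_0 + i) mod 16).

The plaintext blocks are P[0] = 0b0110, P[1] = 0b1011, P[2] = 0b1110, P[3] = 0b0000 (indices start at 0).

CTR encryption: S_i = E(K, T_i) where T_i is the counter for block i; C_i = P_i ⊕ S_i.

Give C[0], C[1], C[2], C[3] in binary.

C[0]: T = 0b1111, S = E(K, T) = 0b0111; 0b0110 ⊕ 0b0111 = 0b0001.
C[1]: T = 0b0000, S = E(K, T) = 0b1000; 0b1011 ⊕ 0b1000 = 0b0011.
C[2]: T = 0b0001, S = E(K, T) = 0b1001; 0b1110 ⊕ 0b1001 = 0b0111.
C[3]: T = 0b0010, S = E(K, T) = 0b1010; 0b0000 ⊕ 0b1010 = 0b1010.

C[0] = 0b0001, C[1] = 0b0011, C[2] = 0b0111, C[3] = 0b1010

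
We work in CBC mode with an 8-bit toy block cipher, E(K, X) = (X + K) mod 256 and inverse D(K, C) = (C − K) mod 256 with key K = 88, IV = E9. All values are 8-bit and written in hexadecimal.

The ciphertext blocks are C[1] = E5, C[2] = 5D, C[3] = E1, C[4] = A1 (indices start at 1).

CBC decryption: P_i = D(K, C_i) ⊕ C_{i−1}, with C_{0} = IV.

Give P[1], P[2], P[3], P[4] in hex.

P[1]: D(K, E5) = 5D; 5D ⊕ E9 = B4.
P[2]: D(K, 5D) = D5; D5 ⊕ E5 = 30.
P[3]: D(K, E1) = 59; 59 ⊕ 5D = 04.
P[4]: D(K, A1) = 19; 19 ⊕ E1 = F8.

P[1] = B4, P[2] = 30, P[3] = 04, P[4] = F8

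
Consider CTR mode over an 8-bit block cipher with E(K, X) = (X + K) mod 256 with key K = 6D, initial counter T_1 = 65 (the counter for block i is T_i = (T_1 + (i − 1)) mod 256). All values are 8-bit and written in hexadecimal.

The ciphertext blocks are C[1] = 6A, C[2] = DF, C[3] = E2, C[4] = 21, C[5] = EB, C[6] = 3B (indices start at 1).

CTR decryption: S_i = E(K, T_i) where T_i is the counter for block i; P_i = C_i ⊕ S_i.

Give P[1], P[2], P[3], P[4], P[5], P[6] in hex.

P[1] = B8, P[2] = 0C, P[3] = 36, P[4] = F4, P[5] = 3D, P[6] = EC

P[1]: T = 65, S = E(K, T) = D2; 6A ⊕ D2 = B8.
P[2]: T = 66, S = E(K, T) = D3; DF ⊕ D3 = 0C.
P[3]: T = 67, S = E(K, T) = D4; E2 ⊕ D4 = 36.
P[4]: T = 68, S = E(K, T) = D5; 21 ⊕ D5 = F4.
P[5]: T = 69, S = E(K, T) = D6; EB ⊕ D6 = 3D.
P[6]: T = 6A, S = E(K, T) = D7; 3B ⊕ D7 = EC.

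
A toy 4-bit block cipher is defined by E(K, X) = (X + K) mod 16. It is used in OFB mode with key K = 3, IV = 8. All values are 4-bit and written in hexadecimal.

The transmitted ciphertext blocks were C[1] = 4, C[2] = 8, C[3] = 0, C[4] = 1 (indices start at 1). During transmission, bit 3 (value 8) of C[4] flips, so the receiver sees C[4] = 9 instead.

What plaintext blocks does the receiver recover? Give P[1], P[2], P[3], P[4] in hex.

OFB decryption: S_i = E(K, S_{i−1}) with S_{0} = IV; P_i = C_i ⊕ S_i.
Only C[4] changed, to 9. In OFB, a change in C_i flips the same bit in P_i only; the keystream is unaffected. Decrypting the received ciphertext:
P[1]: S = E(K, 8) = B; 4 ⊕ B = F.
P[2]: S = E(K, B) = E; 8 ⊕ E = 6.
P[3]: S = E(K, E) = 1; 0 ⊕ 1 = 1.
P[4]: S = E(K, 1) = 4; 9 ⊕ 4 = D.
Blocks that differ from the original plaintext: P[4].

P[1] = F, P[2] = 6, P[3] = 1, P[4] = D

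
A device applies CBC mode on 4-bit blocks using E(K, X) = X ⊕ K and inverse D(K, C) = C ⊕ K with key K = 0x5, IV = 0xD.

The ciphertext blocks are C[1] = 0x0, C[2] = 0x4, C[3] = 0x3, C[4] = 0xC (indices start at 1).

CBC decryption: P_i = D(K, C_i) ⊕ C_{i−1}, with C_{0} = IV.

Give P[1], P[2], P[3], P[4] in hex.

P[1]: D(K, 0x0) = 0x5; 0x5 ⊕ 0xD = 0x8.
P[2]: D(K, 0x4) = 0x1; 0x1 ⊕ 0x0 = 0x1.
P[3]: D(K, 0x3) = 0x6; 0x6 ⊕ 0x4 = 0x2.
P[4]: D(K, 0xC) = 0x9; 0x9 ⊕ 0x3 = 0xA.

P[1] = 0x8, P[2] = 0x1, P[3] = 0x2, P[4] = 0xA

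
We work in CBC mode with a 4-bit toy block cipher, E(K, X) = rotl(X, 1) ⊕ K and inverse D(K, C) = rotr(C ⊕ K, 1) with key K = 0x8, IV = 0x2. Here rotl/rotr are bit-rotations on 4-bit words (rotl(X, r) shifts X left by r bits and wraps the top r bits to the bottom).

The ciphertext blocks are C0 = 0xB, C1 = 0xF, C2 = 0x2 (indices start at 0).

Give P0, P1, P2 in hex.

CBC decryption: P_i = D(K, C_i) ⊕ C_{i−1}, with C_{−1} = IV.
P0: D(K, 0xB) = 0x9; 0x9 ⊕ 0x2 = 0xB.
P1: D(K, 0xF) = 0xB; 0xB ⊕ 0xB = 0x0.
P2: D(K, 0x2) = 0x5; 0x5 ⊕ 0xF = 0xA.

P0 = 0xB, P1 = 0x0, P2 = 0xA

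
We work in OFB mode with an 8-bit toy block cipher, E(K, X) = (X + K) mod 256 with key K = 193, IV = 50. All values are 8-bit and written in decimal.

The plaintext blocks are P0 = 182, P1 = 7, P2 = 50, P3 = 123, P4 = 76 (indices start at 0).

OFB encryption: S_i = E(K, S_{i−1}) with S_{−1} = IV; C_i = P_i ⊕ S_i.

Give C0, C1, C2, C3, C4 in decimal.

C0: S = E(K, 50) = 243; 182 ⊕ 243 = 69.
C1: S = E(K, 243) = 180; 7 ⊕ 180 = 179.
C2: S = E(K, 180) = 117; 50 ⊕ 117 = 71.
C3: S = E(K, 117) = 54; 123 ⊕ 54 = 77.
C4: S = E(K, 54) = 247; 76 ⊕ 247 = 187.

C0 = 69, C1 = 179, C2 = 71, C3 = 77, C4 = 187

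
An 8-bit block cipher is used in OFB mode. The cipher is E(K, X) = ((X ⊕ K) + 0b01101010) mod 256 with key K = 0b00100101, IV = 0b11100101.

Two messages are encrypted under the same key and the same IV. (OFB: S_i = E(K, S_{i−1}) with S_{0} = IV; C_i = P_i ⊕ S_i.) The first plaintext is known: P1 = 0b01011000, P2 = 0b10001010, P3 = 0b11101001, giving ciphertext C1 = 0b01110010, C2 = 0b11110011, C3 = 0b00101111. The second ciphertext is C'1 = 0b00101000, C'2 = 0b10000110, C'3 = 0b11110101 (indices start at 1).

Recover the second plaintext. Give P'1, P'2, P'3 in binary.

P'1 = 0b00000010, P'2 = 0b11111111, P'3 = 0b00110011

In OFB with a reused IV, both messages share the same keystream S_i, so C_i ⊕ C'_i = P_i ⊕ P'_i and thus P'_i = P_i ⊕ C_i ⊕ C'_i.
P'1: 0b01011000 ⊕ 0b01110010 ⊕ 0b00101000 = 0b00000010.
P'2: 0b10001010 ⊕ 0b11110011 ⊕ 0b10000110 = 0b11111111.
P'3: 0b11101001 ⊕ 0b00101111 ⊕ 0b11110101 = 0b00110011.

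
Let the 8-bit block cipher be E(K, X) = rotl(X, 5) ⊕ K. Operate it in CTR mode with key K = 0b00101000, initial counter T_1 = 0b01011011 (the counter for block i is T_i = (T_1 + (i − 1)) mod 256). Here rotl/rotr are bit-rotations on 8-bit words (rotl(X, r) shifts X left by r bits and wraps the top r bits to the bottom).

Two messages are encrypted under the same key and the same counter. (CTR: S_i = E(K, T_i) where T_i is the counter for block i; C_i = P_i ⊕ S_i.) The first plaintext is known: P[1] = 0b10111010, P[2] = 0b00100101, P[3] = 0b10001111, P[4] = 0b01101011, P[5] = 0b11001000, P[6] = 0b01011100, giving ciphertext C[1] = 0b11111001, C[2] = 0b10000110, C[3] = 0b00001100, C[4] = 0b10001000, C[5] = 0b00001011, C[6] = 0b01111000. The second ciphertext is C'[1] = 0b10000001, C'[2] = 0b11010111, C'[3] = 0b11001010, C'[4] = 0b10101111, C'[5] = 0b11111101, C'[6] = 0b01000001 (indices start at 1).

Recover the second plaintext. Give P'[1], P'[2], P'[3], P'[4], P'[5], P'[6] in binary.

P'[1] = 0b11000010, P'[2] = 0b01110100, P'[3] = 0b01001001, P'[4] = 0b01001100, P'[5] = 0b00111110, P'[6] = 0b01100101

In CTR with a reused counter, both messages share the same keystream S_i, so C_i ⊕ C'_i = P_i ⊕ P'_i and thus P'_i = P_i ⊕ C_i ⊕ C'_i.
P'[1]: 0b10111010 ⊕ 0b11111001 ⊕ 0b10000001 = 0b11000010.
P'[2]: 0b00100101 ⊕ 0b10000110 ⊕ 0b11010111 = 0b01110100.
P'[3]: 0b10001111 ⊕ 0b00001100 ⊕ 0b11001010 = 0b01001001.
P'[4]: 0b01101011 ⊕ 0b10001000 ⊕ 0b10101111 = 0b01001100.
P'[5]: 0b11001000 ⊕ 0b00001011 ⊕ 0b11111101 = 0b00111110.
P'[6]: 0b01011100 ⊕ 0b01111000 ⊕ 0b01000001 = 0b01100101.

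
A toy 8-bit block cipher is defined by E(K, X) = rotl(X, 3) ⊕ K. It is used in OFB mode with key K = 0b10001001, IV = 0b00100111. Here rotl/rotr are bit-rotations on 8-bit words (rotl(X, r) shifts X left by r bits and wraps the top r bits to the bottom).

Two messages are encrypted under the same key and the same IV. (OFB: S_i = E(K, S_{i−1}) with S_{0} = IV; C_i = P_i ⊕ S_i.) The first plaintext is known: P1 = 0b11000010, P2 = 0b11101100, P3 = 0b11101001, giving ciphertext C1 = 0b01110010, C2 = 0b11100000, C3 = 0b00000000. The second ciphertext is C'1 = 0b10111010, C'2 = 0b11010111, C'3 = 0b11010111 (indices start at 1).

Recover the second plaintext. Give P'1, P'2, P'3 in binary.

P'1 = 0b00001010, P'2 = 0b11011011, P'3 = 0b00111110

In OFB with a reused IV, both messages share the same keystream S_i, so C_i ⊕ C'_i = P_i ⊕ P'_i and thus P'_i = P_i ⊕ C_i ⊕ C'_i.
P'1: 0b11000010 ⊕ 0b01110010 ⊕ 0b10111010 = 0b00001010.
P'2: 0b11101100 ⊕ 0b11100000 ⊕ 0b11010111 = 0b11011011.
P'3: 0b11101001 ⊕ 0b00000000 ⊕ 0b11010111 = 0b00111110.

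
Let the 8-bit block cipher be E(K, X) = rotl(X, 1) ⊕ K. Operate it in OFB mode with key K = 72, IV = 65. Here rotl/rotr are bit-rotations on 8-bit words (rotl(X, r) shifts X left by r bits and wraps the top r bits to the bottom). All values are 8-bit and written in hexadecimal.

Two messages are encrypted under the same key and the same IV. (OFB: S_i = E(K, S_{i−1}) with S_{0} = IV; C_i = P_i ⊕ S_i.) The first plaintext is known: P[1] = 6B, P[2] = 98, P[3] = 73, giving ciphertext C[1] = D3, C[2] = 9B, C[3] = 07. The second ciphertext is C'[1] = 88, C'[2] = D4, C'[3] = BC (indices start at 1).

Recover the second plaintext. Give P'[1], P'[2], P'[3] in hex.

P'[1] = 30, P'[2] = D7, P'[3] = C8

In OFB with a reused IV, both messages share the same keystream S_i, so C_i ⊕ C'_i = P_i ⊕ P'_i and thus P'_i = P_i ⊕ C_i ⊕ C'_i.
P'[1]: 6B ⊕ D3 ⊕ 88 = 30.
P'[2]: 98 ⊕ 9B ⊕ D4 = D7.
P'[3]: 73 ⊕ 07 ⊕ BC = C8.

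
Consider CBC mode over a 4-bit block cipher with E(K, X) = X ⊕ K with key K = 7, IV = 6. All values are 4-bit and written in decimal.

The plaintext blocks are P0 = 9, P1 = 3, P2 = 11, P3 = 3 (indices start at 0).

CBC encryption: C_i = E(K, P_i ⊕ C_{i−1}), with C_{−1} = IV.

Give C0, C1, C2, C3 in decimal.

C0: P0 ⊕ 6 = 15; E(K, 15) = 8.
C1: P1 ⊕ 8 = 11; E(K, 11) = 12.
C2: P2 ⊕ 12 = 7; E(K, 7) = 0.
C3: P3 ⊕ 0 = 3; E(K, 3) = 4.

C0 = 8, C1 = 12, C2 = 0, C3 = 4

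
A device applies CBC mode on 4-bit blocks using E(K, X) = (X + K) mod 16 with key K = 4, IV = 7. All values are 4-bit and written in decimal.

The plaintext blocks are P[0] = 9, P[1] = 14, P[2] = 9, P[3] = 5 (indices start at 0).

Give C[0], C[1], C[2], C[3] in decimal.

CBC encryption: C_i = E(K, P_i ⊕ C_{i−1}), with C_{−1} = IV.
C[0]: P[0] ⊕ 7 = 14; E(K, 14) = 2.
C[1]: P[1] ⊕ 2 = 12; E(K, 12) = 0.
C[2]: P[2] ⊕ 0 = 9; E(K, 9) = 13.
C[3]: P[3] ⊕ 13 = 8; E(K, 8) = 12.

C[0] = 2, C[1] = 0, C[2] = 13, C[3] = 12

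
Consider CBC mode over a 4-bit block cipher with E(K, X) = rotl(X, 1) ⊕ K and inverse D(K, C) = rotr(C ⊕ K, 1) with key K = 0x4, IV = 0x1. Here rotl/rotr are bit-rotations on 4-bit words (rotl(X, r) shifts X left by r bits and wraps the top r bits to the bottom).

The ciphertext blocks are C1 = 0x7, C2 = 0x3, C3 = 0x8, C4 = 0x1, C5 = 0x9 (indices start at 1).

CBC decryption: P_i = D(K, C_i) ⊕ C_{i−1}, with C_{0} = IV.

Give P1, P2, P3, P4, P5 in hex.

P1 = 0x8, P2 = 0xC, P3 = 0x5, P4 = 0x2, P5 = 0xF

P1: D(K, 0x7) = 0x9; 0x9 ⊕ 0x1 = 0x8.
P2: D(K, 0x3) = 0xB; 0xB ⊕ 0x7 = 0xC.
P3: D(K, 0x8) = 0x6; 0x6 ⊕ 0x3 = 0x5.
P4: D(K, 0x1) = 0xA; 0xA ⊕ 0x8 = 0x2.
P5: D(K, 0x9) = 0xE; 0xE ⊕ 0x1 = 0xF.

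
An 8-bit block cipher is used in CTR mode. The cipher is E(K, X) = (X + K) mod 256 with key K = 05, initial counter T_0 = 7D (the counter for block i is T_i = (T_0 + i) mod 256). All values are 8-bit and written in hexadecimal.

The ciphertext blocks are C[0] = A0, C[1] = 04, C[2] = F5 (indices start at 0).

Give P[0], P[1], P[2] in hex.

P[0] = 22, P[1] = 87, P[2] = 71

CTR decryption: S_i = E(K, T_i) where T_i is the counter for block i; P_i = C_i ⊕ S_i.
P[0]: T = 7D, S = E(K, T) = 82; A0 ⊕ 82 = 22.
P[1]: T = 7E, S = E(K, T) = 83; 04 ⊕ 83 = 87.
P[2]: T = 7F, S = E(K, T) = 84; F5 ⊕ 84 = 71.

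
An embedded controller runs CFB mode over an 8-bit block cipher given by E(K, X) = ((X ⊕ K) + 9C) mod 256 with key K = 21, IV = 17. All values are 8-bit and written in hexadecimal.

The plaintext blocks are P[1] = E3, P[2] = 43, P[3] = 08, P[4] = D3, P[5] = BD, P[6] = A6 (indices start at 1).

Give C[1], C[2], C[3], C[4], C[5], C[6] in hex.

C[1] = 31, C[2] = EF, C[3] = 62, C[4] = 0C, C[5] = 74, C[6] = 57

CFB encryption: C_i = P_i ⊕ E(K, C_{i−1}), with C_{0} = IV.
C[1]: E(K, 17) = D2; E3 ⊕ D2 = 31.
C[2]: E(K, 31) = AC; 43 ⊕ AC = EF.
C[3]: E(K, EF) = 6A; 08 ⊕ 6A = 62.
C[4]: E(K, 62) = DF; D3 ⊕ DF = 0C.
C[5]: E(K, 0C) = C9; BD ⊕ C9 = 74.
C[6]: E(K, 74) = F1; A6 ⊕ F1 = 57.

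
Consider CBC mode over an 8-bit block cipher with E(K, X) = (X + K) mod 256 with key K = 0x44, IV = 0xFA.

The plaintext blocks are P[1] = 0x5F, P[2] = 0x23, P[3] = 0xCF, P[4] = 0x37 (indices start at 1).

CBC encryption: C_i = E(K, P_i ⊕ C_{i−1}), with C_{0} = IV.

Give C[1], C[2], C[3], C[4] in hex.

C[1]: P[1] ⊕ 0xFA = 0xA5; E(K, 0xA5) = 0xE9.
C[2]: P[2] ⊕ 0xE9 = 0xCA; E(K, 0xCA) = 0x0E.
C[3]: P[3] ⊕ 0x0E = 0xC1; E(K, 0xC1) = 0x05.
C[4]: P[4] ⊕ 0x05 = 0x32; E(K, 0x32) = 0x76.

C[1] = 0xE9, C[2] = 0x0E, C[3] = 0x05, C[4] = 0x76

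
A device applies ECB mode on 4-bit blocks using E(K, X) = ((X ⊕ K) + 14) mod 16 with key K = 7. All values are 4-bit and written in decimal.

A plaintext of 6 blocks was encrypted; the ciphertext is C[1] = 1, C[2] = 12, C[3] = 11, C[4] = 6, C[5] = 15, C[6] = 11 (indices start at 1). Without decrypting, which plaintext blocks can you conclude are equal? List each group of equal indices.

ECB encrypts each block independently with the same key, so equal ciphertext blocks imply equal plaintext blocks.
C[3] = C[6] = 11, so P[3] = P[6].

P[3] = P[6]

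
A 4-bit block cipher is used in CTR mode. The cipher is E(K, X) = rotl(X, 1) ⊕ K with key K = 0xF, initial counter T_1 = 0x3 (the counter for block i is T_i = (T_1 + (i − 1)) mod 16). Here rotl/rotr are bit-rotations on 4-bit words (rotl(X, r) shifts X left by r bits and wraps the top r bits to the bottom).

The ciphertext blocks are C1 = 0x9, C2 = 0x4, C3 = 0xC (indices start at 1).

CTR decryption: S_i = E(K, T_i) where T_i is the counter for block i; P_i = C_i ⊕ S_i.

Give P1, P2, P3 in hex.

P1: T = 0x3, S = E(K, T) = 0x9; 0x9 ⊕ 0x9 = 0x0.
P2: T = 0x4, S = E(K, T) = 0x7; 0x4 ⊕ 0x7 = 0x3.
P3: T = 0x5, S = E(K, T) = 0x5; 0xC ⊕ 0x5 = 0x9.

P1 = 0x0, P2 = 0x3, P3 = 0x9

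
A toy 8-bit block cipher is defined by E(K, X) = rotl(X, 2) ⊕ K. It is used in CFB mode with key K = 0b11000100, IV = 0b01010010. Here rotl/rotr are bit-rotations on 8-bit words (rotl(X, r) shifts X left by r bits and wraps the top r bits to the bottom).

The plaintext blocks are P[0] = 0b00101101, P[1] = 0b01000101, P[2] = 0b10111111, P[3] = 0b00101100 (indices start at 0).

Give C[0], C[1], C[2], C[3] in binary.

CFB encryption: C_i = P_i ⊕ E(K, C_{i−1}), with C_{−1} = IV.
C[0]: E(K, 0b01010010) = 0b10001101; 0b00101101 ⊕ 0b10001101 = 0b10100000.
C[1]: E(K, 0b10100000) = 0b01000110; 0b01000101 ⊕ 0b01000110 = 0b00000011.
C[2]: E(K, 0b00000011) = 0b11001000; 0b10111111 ⊕ 0b11001000 = 0b01110111.
C[3]: E(K, 0b01110111) = 0b00011001; 0b00101100 ⊕ 0b00011001 = 0b00110101.

C[0] = 0b10100000, C[1] = 0b00000011, C[2] = 0b01110111, C[3] = 0b00110101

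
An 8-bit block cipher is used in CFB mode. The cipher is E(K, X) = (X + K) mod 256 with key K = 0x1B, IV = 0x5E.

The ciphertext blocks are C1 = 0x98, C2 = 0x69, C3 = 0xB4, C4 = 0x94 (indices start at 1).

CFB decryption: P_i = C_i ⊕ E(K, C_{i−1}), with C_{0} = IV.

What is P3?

P3: E(K, 0x69) = 0x84; 0xB4 ⊕ 0x84 = 0x30.

P3 = 0x30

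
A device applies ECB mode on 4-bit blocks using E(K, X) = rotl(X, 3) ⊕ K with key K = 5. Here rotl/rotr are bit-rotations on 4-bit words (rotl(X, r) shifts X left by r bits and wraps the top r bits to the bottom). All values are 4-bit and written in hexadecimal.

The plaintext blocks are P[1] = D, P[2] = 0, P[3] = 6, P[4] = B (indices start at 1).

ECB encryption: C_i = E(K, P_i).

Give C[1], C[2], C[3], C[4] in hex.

C[1] = B, C[2] = 5, C[3] = 6, C[4] = 8

C[1]: E(K, D) = B.
C[2]: E(K, 0) = 5.
C[3]: E(K, 6) = 6.
C[4]: E(K, B) = 8.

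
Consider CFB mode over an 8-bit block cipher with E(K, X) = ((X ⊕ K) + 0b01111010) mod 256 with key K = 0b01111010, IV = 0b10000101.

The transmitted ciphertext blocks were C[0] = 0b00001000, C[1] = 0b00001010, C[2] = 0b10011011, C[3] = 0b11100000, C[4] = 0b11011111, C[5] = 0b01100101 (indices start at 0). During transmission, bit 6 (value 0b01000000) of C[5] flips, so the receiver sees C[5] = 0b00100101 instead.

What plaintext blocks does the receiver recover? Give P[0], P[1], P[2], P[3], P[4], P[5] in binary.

CFB decryption: P_i = C_i ⊕ E(K, C_{i−1}), with C_{−1} = IV.
Only C[5] changed, to 0b00100101. In CFB, a change in C_i flips the same bit in P_i and garbles P_{i+1}. Decrypting the received ciphertext:
P[0]: E(K, 0b10000101) = 0b01111001; 0b00001000 ⊕ 0b01111001 = 0b01110001.
P[1]: E(K, 0b00001000) = 0b11101100; 0b00001010 ⊕ 0b11101100 = 0b11100110.
P[2]: E(K, 0b00001010) = 0b11101010; 0b10011011 ⊕ 0b11101010 = 0b01110001.
P[3]: E(K, 0b10011011) = 0b01011011; 0b11100000 ⊕ 0b01011011 = 0b10111011.
P[4]: E(K, 0b11100000) = 0b00010100; 0b11011111 ⊕ 0b00010100 = 0b11001011.
P[5]: E(K, 0b11011111) = 0b00011111; 0b00100101 ⊕ 0b00011111 = 0b00111010.
Blocks that differ from the original plaintext: P[5].

P[0] = 0b01110001, P[1] = 0b11100110, P[2] = 0b01110001, P[3] = 0b10111011, P[4] = 0b11001011, P[5] = 0b00111010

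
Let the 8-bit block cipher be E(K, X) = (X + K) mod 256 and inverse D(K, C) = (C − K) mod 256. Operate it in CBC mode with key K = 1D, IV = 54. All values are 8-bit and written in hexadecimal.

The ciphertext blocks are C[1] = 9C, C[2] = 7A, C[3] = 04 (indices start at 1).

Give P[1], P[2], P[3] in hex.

P[1] = 2B, P[2] = C1, P[3] = 9D

CBC decryption: P_i = D(K, C_i) ⊕ C_{i−1}, with C_{0} = IV.
P[1]: D(K, 9C) = 7F; 7F ⊕ 54 = 2B.
P[2]: D(K, 7A) = 5D; 5D ⊕ 9C = C1.
P[3]: D(K, 04) = E7; E7 ⊕ 7A = 9D.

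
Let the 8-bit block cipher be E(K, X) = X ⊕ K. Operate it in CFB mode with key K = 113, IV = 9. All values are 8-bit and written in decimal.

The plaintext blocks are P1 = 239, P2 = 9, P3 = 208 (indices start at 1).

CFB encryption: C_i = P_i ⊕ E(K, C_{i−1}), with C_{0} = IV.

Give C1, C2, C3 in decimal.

C1: E(K, 9) = 120; 239 ⊕ 120 = 151.
C2: E(K, 151) = 230; 9 ⊕ 230 = 239.
C3: E(K, 239) = 158; 208 ⊕ 158 = 78.

C1 = 151, C2 = 239, C3 = 78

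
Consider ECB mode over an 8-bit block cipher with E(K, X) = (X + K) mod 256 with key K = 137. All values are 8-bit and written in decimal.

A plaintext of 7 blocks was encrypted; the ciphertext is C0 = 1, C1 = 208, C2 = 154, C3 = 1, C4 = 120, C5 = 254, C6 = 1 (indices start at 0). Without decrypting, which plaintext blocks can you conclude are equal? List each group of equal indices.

ECB encrypts each block independently with the same key, so equal ciphertext blocks imply equal plaintext blocks.
C0 = C3 = C6 = 1, so P0 = P3 = P6.

P0 = P3 = P6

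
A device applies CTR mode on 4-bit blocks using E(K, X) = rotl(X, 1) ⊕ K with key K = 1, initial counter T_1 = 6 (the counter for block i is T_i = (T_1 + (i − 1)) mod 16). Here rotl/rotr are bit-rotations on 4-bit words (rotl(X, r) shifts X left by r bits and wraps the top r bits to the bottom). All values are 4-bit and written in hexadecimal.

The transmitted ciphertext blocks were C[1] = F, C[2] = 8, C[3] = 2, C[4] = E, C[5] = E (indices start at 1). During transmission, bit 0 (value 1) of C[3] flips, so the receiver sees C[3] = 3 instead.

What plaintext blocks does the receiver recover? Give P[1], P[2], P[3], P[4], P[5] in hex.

P[1] = 2, P[2] = 7, P[3] = 3, P[4] = C, P[5] = A

CTR decryption: S_i = E(K, T_i) where T_i is the counter for block i; P_i = C_i ⊕ S_i.
Only C[3] changed, to 3. In CTR, a change in C_i flips the same bit in P_i only; the keystream is unaffected. Decrypting the received ciphertext:
P[1]: T = 6, S = E(K, T) = D; F ⊕ D = 2.
P[2]: T = 7, S = E(K, T) = F; 8 ⊕ F = 7.
P[3]: T = 8, S = E(K, T) = 0; 3 ⊕ 0 = 3.
P[4]: T = 9, S = E(K, T) = 2; E ⊕ 2 = C.
P[5]: T = A, S = E(K, T) = 4; E ⊕ 4 = A.
Blocks that differ from the original plaintext: P[3].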